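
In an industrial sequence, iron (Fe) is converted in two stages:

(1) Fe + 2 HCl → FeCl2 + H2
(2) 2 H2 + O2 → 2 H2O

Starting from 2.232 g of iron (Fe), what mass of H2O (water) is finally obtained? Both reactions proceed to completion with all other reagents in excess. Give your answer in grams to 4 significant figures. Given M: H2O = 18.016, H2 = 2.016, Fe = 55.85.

n(Fe) = 2.2320 / 55.85 = 0.039964 mol.
Step 1 gives a 1:1 ratio of Fe to H2, so n(H2) = 0.039964 mol.
In step 2 the H2:H2O ratio is 2:2, so n(H2O) = 0.039964 mol.
Mass of H2O = 0.039964 × 18.016 = 0.71999 g.

0.7200 g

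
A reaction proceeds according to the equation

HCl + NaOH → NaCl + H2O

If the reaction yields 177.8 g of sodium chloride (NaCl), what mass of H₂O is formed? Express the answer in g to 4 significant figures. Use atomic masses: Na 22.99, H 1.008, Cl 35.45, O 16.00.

54.81 g

M(NaCl) = 22.99 + 35.45 = 58.44 g/mol.
M(H2O) = 2(1.008) + 16.00 = 18.016 g/mol.
n(NaCl) = 177.80 g / 58.44 g/mol = 3.0424 mol.
From the equation the NaCl:H2O mole ratio is 1:1, so n(H2O) = 3.0424 × 1/1 = 3.0424 mol.
Mass of H2O = 3.0424 mol × 18.016 g/mol = 54.813 g.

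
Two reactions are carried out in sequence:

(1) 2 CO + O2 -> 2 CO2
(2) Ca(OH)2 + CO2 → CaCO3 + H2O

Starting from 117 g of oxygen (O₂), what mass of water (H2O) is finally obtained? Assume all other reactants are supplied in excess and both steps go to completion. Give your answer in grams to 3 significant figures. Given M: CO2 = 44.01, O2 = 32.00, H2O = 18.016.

132 g

n(O2) = 117.0 / 32.00 = 3.656 mol.
Step 1 gives a 1:2 ratio of O2 to CO2, so n(CO2) = 7.312 mol.
In step 2 the CO2:H2O ratio is 1:1, so n(H2O) = 7.312 mol.
Mass of H2O = 7.312 × 18.016 = 131.7 g.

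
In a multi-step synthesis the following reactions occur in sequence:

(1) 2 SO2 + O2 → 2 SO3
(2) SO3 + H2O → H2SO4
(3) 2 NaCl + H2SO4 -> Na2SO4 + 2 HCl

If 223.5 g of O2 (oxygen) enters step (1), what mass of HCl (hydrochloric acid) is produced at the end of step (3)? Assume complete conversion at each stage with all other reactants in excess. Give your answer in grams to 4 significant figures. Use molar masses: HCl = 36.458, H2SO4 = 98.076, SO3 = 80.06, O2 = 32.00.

1019 g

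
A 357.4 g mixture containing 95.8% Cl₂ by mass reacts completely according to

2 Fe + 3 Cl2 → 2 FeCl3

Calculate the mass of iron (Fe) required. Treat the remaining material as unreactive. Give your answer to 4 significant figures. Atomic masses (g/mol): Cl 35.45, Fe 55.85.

179.8 g

Mass of pure Cl2 = 357.4 g × 0.958 = 342.39 g.
M(Cl2) = 2(35.45) = 70.90 g/mol.
M(Fe) = 55.85 g/mol.
n(Cl2) = 342.39 g / 70.90 g/mol = 4.8292 mol.
From the equation the Cl2:Fe mole ratio is 3:2, so n(Fe) = 4.8292 × 2/3 = 3.2195 mol.
Mass of Fe = 3.2195 mol × 55.85 g/mol = 179.81 g.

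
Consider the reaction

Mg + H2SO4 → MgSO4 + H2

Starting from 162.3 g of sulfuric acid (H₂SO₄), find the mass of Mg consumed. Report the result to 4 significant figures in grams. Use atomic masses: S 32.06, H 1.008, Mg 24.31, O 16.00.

40.23 g

M(H2SO4) = 2(1.008) + 32.06 + 4(16.00) = 98.076 g/mol.
M(Mg) = 24.31 g/mol.
n(H2SO4) = 162.30 g / 98.076 g/mol = 1.6548 mol.
From the equation the H2SO4:Mg mole ratio is 1:1, so n(Mg) = 1.6548 × 1/1 = 1.6548 mol.
Mass of Mg = 1.6548 mol × 24.31 g/mol = 40.229 g.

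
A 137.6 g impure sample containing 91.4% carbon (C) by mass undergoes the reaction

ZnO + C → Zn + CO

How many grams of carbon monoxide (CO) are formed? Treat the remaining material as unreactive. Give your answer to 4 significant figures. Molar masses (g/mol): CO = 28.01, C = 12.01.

Mass of pure C = 137.6 g × 0.914 = 125.77 g.
n(C) = 125.77 g / 12.01 g/mol = 10.472 mol.
From the equation the C:CO mole ratio is 1:1, so n(CO) = 10.472 × 1/1 = 10.472 mol.
Mass of CO = 10.472 mol × 28.01 g/mol = 293.32 g.

293.3 g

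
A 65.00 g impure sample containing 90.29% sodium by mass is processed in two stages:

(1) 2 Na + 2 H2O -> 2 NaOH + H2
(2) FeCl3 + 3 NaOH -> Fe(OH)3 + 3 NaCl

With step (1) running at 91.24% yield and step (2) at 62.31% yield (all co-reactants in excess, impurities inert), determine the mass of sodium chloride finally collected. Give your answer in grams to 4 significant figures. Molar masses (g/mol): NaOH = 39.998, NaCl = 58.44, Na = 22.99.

84.81 g

Pure Na = 65.00 × 0.9029 = 58.689 g.
n(Na) = 58.689 / 22.99 = 2.5528 mol.
Step 1 (Na:NaOH = 2:2): theoretical n(NaOH) = 2.5528 mol; at 91.24% yield, n(NaOH) = 2.3292 mol.
Step 2 (NaOH:NaCl = 3:3): theoretical n(NaCl) = 2.3292 mol, so theoretical mass = 2.3292 × 58.44 = 136.12 g.
At 62.31% yield, actual mass of NaCl = 136.12 × 0.6231 = 84.814 g.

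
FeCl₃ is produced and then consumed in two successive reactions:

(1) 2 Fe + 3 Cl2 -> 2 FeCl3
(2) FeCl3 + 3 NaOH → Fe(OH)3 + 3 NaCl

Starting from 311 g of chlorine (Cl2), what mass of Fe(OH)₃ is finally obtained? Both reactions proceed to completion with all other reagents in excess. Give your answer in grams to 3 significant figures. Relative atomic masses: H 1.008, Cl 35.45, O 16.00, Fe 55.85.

M(Cl2) = 2(35.45) = 70.90 g/mol.
M(Fe(OH)3) = 55.85 + 3(16.00) + 3(1.008) = 106.874 g/mol.
n(Cl2) = 311.0 / 70.90 = 4.386 mol.
Step 1 gives a 3:2 ratio of Cl2 to FeCl3, so n(FeCl3) = 2.924 mol.
In step 2 the FeCl3:Fe(OH)3 ratio is 1:1, so n(Fe(OH)3) = 2.924 mol.
Mass of Fe(OH)3 = 2.924 × 106.874 = 312.5 g.

313 g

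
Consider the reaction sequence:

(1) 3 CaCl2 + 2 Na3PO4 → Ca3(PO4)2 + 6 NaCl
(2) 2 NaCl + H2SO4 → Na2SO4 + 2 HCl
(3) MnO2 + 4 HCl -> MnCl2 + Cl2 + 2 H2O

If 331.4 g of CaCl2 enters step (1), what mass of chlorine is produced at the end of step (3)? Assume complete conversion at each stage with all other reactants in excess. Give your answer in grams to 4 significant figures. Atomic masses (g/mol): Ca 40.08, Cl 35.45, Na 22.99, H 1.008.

105.9 g

M(CaCl2) = 40.08 + 2(35.45) = 110.98 g/mol.
M(Cl2) = 2(35.45) = 70.90 g/mol.
n(CaCl2) = 331.4 / 110.98 = 2.9861 mol.
Reaction (1): CaCl2→NaCl ratio 3:6 ⇒ n(NaCl) = 5.9722 mol.
Reaction (2): NaCl→HCl ratio 2:2 ⇒ n(HCl) = 5.9722 mol.
Reaction (3): HCl→Cl2 ratio 4:1 ⇒ n(Cl2) = 1.4931 mol.
Mass of Cl2 = 1.4931 × 70.90 = 105.86 g.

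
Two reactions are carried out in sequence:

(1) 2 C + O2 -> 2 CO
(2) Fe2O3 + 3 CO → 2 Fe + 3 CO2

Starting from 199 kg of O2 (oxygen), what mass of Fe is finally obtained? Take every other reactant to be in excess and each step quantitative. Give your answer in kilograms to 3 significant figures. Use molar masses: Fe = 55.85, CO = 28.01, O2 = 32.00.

463 kg

199 kg = 199000 g.
n(O2) = 199000 / 32.00 = 6219 mol.
Step 1 gives a 1:2 ratio of O2 to CO, so n(CO) = 12440 mol.
In step 2 the CO:Fe ratio is 3:2, so n(Fe) = 8292 mol.
Mass of Fe = 8292 × 55.85 = 463100 g = 463 kg.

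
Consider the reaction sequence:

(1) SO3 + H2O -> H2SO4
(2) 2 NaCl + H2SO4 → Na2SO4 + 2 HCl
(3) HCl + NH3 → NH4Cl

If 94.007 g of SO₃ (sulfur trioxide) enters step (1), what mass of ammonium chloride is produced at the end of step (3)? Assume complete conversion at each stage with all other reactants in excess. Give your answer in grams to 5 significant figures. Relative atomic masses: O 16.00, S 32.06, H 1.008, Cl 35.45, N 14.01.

M(SO3) = 32.06 + 3(16.00) = 80.06 g/mol.
M(NH4Cl) = 14.01 + 4(1.008) + 35.45 = 53.492 g/mol.
n(SO3) = 94.007 / 80.06 = 1.17421 mol.
Reaction (1): SO3→H2SO4 ratio 1:1 ⇒ n(H2SO4) = 1.17421 mol.
Reaction (2): H2SO4→HCl ratio 1:2 ⇒ n(HCl) = 2.34841 mol.
Reaction (3): HCl→NH4Cl ratio 1:1 ⇒ n(NH4Cl) = 2.34841 mol.
Mass of NH4Cl = 2.34841 × 53.492 = 125.621 g.

125.62 g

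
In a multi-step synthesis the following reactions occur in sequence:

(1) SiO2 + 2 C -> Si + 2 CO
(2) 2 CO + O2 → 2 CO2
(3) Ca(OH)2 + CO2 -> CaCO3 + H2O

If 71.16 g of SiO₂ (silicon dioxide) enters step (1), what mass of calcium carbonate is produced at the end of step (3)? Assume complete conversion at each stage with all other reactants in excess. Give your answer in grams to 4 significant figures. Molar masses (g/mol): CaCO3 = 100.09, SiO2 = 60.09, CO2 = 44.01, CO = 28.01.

237.1 g

n(SiO2) = 71.16 / 60.09 = 1.1842 mol.
Reaction (1): SiO2→CO ratio 1:2 ⇒ n(CO) = 2.3684 mol.
Reaction (2): CO→CO2 ratio 2:2 ⇒ n(CO2) = 2.3684 mol.
Reaction (3): CO2→CaCO3 ratio 1:1 ⇒ n(CaCO3) = 2.3684 mol.
Mass of CaCO3 = 2.3684 × 100.09 = 237.06 g.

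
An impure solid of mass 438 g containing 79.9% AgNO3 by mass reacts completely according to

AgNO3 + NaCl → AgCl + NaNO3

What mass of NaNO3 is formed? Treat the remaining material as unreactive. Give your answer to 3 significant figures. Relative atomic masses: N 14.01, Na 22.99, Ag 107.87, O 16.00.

175 g

Mass of pure AgNO3 = 438 g × 0.799 = 350.0 g.
M(AgNO3) = 107.87 + 14.01 + 3(16.00) = 169.88 g/mol.
M(NaNO3) = 22.99 + 14.01 + 3(16.00) = 85.00 g/mol.
n(AgNO3) = 350.0 g / 169.88 g/mol = 2.060 mol.
From the equation the AgNO3:NaNO3 mole ratio is 1:1, so n(NaNO3) = 2.060 × 1/1 = 2.060 mol.
Mass of NaNO3 = 2.060 mol × 85.00 g/mol = 175.1 g.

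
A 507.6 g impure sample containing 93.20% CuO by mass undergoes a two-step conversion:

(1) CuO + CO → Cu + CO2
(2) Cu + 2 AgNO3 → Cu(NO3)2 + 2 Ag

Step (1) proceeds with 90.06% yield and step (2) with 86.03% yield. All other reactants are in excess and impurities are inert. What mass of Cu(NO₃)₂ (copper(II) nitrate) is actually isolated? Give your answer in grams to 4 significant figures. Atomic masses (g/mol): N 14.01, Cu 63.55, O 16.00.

864.3 g

Pure CuO = 507.6 × 0.9320 = 473.08 g.
M(CuO) = 63.55 + 16.00 = 79.55 g/mol.
M(Cu(NO3)2) = 63.55 + 2(14.01) + 6(16.00) = 187.57 g/mol.
n(CuO) = 473.08 / 79.55 = 5.9470 mol.
Step 1 (CuO:Cu = 1:1): theoretical n(Cu) = 5.9470 mol; at 90.06% yield, n(Cu) = 5.3559 mol.
Step 2 (Cu:Cu(NO3)2 = 1:1): theoretical n(Cu(NO3)2) = 5.3559 mol, so theoretical mass = 5.3559 × 187.57 = 1004.6 g.
At 86.03% yield, actual mass of Cu(NO3)2 = 1004.6 × 0.8603 = 864.26 g.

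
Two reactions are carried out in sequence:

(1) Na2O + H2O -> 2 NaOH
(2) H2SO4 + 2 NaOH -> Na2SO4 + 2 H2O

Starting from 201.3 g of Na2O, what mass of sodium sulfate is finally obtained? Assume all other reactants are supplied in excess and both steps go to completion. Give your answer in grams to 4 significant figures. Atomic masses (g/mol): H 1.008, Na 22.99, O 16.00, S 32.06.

461.3 g

M(Na2O) = 2(22.99) + 16.00 = 61.98 g/mol.
M(Na2SO4) = 2(22.99) + 32.06 + 4(16.00) = 142.04 g/mol.
n(Na2O) = 201.30 / 61.98 = 3.2478 mol.
Step 1 gives a 1:2 ratio of Na2O to NaOH, so n(NaOH) = 6.4956 mol.
In step 2 the NaOH:Na2SO4 ratio is 2:1, so n(Na2SO4) = 3.2478 mol.
Mass of Na2SO4 = 3.2478 × 142.04 = 461.32 g.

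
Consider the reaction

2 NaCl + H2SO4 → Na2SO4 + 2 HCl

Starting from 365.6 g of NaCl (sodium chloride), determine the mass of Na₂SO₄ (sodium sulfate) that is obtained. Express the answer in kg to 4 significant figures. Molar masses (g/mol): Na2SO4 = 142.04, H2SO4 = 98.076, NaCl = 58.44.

n(NaCl) = 365.60 g / 58.44 g/mol = 6.2560 mol.
From the equation the NaCl:Na2SO4 mole ratio is 2:1, so n(Na2SO4) = 6.2560 × 1/2 = 3.1280 mol.
Mass of Na2SO4 = 3.1280 mol × 142.04 g/mol = 444.30 g.
Converting to kg: 444.30 g = 0.4443 kg.

0.4443 kg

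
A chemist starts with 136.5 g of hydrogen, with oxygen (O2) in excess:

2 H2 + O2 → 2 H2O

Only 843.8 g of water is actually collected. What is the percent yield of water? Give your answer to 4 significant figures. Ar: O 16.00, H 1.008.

69.17 %

M(H2) = 2(1.008) = 2.016 g/mol.
M(H2O) = 2(1.008) + 16.00 = 18.016 g/mol.
n(H2) = 136.50 g / 2.016 g/mol = 67.708 mol.
From the equation the H2:H2O mole ratio is 2:2, so n(H2O) = 67.708 × 2/2 = 67.708 mol.
Mass of H2O = 67.708 mol × 18.016 g/mol = 1219.8 g.
This is the theoretical yield. Percent yield = 843.8 g / 1219.8 g × 100% = 69.173%.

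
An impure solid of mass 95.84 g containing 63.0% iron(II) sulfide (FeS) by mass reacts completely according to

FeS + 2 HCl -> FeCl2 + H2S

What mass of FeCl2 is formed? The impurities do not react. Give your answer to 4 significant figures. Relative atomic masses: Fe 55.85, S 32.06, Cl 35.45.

87.06 g

Mass of pure FeS = 95.84 g × 0.630 = 60.379 g.
M(FeS) = 55.85 + 32.06 = 87.91 g/mol.
M(FeCl2) = 55.85 + 2(35.45) = 126.75 g/mol.
n(FeS) = 60.379 g / 87.91 g/mol = 0.68683 mol.
From the equation the FeS:FeCl2 mole ratio is 1:1, so n(FeCl2) = 0.68683 × 1/1 = 0.68683 mol.
Mass of FeCl2 = 0.68683 mol × 126.75 g/mol = 87.056 g.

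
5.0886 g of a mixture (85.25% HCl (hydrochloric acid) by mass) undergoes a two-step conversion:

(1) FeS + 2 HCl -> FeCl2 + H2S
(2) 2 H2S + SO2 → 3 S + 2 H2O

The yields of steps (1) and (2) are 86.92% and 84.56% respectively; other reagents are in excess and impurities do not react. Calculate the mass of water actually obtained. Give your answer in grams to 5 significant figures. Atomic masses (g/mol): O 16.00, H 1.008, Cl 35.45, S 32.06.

0.78779 g

Pure HCl = 5.0886 × 0.8525 = 4.33803 g.
M(HCl) = 1.008 + 35.45 = 36.458 g/mol.
M(H2O) = 2(1.008) + 16.00 = 18.016 g/mol.
n(HCl) = 4.33803 / 36.458 = 0.118987 mol.
Step 1 (HCl:H2S = 2:1): theoretical n(H2S) = 0.0594935 mol; at 86.92% yield, n(H2S) = 0.0517118 mol.
Step 2 (H2S:H2O = 2:2): theoretical n(H2O) = 0.0517118 mol, so theoretical mass = 0.0517118 × 18.016 = 0.931640 g.
At 84.56% yield, actual mass of H2O = 0.931640 × 0.8456 = 0.787794 g.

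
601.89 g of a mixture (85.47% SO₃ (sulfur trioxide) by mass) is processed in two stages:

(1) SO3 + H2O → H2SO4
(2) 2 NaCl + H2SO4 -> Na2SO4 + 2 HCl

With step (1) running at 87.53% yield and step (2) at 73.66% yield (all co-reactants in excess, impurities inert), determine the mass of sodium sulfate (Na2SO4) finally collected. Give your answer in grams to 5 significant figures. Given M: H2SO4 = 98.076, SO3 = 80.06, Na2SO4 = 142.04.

Pure SO3 = 601.89 × 0.8547 = 514.435 g.
n(SO3) = 514.435 / 80.06 = 6.42562 mol.
Step 1 (SO3:H2SO4 = 1:1): theoretical n(H2SO4) = 6.42562 mol; at 87.53% yield, n(H2SO4) = 5.62435 mol.
Step 2 (H2SO4:Na2SO4 = 1:1): theoretical n(Na2SO4) = 5.62435 mol, so theoretical mass = 5.62435 × 142.04 = 798.882 g.
At 73.66% yield, actual mass of Na2SO4 = 798.882 × 0.7366 = 588.457 g.

588.46 g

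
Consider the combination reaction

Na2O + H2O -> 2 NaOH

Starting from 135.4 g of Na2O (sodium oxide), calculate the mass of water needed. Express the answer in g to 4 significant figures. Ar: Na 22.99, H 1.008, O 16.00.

39.36 g

M(Na2O) = 2(22.99) + 16.00 = 61.98 g/mol.
M(H2O) = 2(1.008) + 16.00 = 18.016 g/mol.
n(Na2O) = 135.40 g / 61.98 g/mol = 2.1846 mol.
From the equation the Na2O:H2O mole ratio is 1:1, so n(H2O) = 2.1846 × 1/1 = 2.1846 mol.
Mass of H2O = 2.1846 mol × 18.016 g/mol = 39.357 g.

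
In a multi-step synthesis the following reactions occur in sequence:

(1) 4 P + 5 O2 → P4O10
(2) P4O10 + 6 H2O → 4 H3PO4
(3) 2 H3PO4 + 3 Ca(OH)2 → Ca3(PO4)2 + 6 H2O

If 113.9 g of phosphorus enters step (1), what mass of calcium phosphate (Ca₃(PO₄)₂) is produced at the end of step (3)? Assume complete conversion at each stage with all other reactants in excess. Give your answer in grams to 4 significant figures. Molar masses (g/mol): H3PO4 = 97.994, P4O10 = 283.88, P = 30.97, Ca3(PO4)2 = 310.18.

n(P) = 113.9 / 30.97 = 3.6778 mol.
Reaction (1): P→P4O10 ratio 4:1 ⇒ n(P4O10) = 0.91944 mol.
Reaction (2): P4O10→H3PO4 ratio 1:4 ⇒ n(H3PO4) = 3.6778 mol.
Reaction (3): H3PO4→Ca3(PO4)2 ratio 2:1 ⇒ n(Ca3(PO4)2) = 1.8389 mol.
Mass of Ca3(PO4)2 = 1.8389 × 310.18 = 570.38 g.

570.4 g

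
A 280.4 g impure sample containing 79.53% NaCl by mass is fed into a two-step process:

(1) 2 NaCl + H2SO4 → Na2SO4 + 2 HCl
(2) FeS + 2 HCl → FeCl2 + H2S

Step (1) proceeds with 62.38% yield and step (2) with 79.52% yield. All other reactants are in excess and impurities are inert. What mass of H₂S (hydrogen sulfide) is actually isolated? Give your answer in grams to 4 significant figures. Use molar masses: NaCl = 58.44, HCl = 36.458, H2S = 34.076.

32.25 g

Pure NaCl = 280.4 × 0.7953 = 223.00 g.
n(NaCl) = 223.00 / 58.44 = 3.8159 mol.
Step 1 (NaCl:HCl = 2:2): theoretical n(HCl) = 3.8159 mol; at 62.38% yield, n(HCl) = 2.3804 mol.
Step 2 (HCl:H2S = 2:1): theoretical n(H2S) = 1.1902 mol, so theoretical mass = 1.1902 × 34.076 = 40.557 g.
At 79.52% yield, actual mass of H2S = 40.557 × 0.7952 = 32.251 g.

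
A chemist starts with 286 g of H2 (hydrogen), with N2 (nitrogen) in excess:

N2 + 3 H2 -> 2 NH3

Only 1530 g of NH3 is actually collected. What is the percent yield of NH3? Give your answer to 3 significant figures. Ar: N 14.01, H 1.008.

M(H2) = 2(1.008) = 2.016 g/mol.
M(NH3) = 14.01 + 3(1.008) = 17.034 g/mol.
n(H2) = 286.0 g / 2.016 g/mol = 141.9 mol.
From the equation the H2:NH3 mole ratio is 3:2, so n(NH3) = 141.9 × 2/3 = 94.58 mol.
Mass of NH3 = 94.58 mol × 17.034 g/mol = 1611 g.
This is the theoretical yield. Percent yield = 1530 g / 1611 g × 100% = 94.97%.

95.0 %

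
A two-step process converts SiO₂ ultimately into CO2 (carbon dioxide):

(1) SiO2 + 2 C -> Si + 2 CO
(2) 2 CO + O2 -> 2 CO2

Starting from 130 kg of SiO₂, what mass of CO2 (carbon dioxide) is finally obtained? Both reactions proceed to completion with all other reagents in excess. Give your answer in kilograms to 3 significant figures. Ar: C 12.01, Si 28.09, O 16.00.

190 kg

M(SiO2) = 28.09 + 2(16.00) = 60.09 g/mol.
M(CO2) = 12.01 + 2(16.00) = 44.01 g/mol.
130 kg = 130000 g.
n(SiO2) = 130000 / 60.09 = 2163 mol.
Step 1 gives a 1:2 ratio of SiO2 to CO, so n(CO) = 4327 mol.
In step 2 the CO:CO2 ratio is 2:2, so n(CO2) = 4327 mol.
Mass of CO2 = 4327 × 44.01 = 190400 g = 190 kg.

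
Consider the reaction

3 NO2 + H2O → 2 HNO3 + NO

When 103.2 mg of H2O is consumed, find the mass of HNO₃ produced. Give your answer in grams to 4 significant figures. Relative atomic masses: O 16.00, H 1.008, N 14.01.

0.7220 g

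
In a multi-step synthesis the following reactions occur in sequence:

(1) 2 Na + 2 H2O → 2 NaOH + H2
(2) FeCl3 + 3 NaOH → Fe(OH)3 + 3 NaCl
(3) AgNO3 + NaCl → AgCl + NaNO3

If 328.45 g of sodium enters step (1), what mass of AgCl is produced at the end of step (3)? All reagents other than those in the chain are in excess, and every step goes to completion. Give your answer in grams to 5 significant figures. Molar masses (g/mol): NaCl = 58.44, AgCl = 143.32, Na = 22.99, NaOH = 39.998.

2047.6 g

n(Na) = 328.45 / 22.99 = 14.2866 mol.
Reaction (1): Na→NaOH ratio 2:2 ⇒ n(NaOH) = 14.2866 mol.
Reaction (2): NaOH→NaCl ratio 3:3 ⇒ n(NaCl) = 14.2866 mol.
Reaction (3): NaCl→AgCl ratio 1:1 ⇒ n(AgCl) = 14.2866 mol.
Mass of AgCl = 14.2866 × 143.32 = 2047.56 g.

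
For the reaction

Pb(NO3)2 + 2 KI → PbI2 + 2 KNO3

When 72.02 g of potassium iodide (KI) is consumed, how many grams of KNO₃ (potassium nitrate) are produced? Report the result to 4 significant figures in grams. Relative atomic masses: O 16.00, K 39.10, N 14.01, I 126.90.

43.87 g

M(KI) = 39.10 + 126.90 = 166.00 g/mol.
M(KNO3) = 39.10 + 14.01 + 3(16.00) = 101.11 g/mol.
n(KI) = 72.020 g / 166.00 g/mol = 0.43386 mol.
From the equation the KI:KNO3 mole ratio is 2:2, so n(KNO3) = 0.43386 × 2/2 = 0.43386 mol.
Mass of KNO3 = 0.43386 mol × 101.11 g/mol = 43.867 g.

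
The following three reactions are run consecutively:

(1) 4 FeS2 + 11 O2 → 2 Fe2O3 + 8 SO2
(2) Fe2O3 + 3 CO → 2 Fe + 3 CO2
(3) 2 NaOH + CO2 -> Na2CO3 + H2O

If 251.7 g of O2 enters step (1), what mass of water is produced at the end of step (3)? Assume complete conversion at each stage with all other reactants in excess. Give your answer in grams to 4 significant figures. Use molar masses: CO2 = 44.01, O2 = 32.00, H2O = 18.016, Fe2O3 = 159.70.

77.29 g

n(O2) = 251.7 / 32.00 = 7.8656 mol.
Reaction (1): O2→Fe2O3 ratio 11:2 ⇒ n(Fe2O3) = 1.4301 mol.
Reaction (2): Fe2O3→CO2 ratio 1:3 ⇒ n(CO2) = 4.2903 mol.
Reaction (3): CO2→H2O ratio 1:1 ⇒ n(H2O) = 4.2903 mol.
Mass of H2O = 4.2903 × 18.016 = 77.295 g.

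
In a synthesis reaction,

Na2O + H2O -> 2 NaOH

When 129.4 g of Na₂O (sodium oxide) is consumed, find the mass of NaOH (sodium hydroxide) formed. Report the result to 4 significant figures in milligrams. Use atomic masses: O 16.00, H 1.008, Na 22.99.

M(Na2O) = 2(22.99) + 16.00 = 61.98 g/mol.
M(NaOH) = 22.99 + 16.00 + 1.008 = 39.998 g/mol.
n(Na2O) = 129.40 g / 61.98 g/mol = 2.0878 mol.
From the equation the Na2O:NaOH mole ratio is 1:2, so n(NaOH) = 2.0878 × 2/1 = 4.1755 mol.
Mass of NaOH = 4.1755 mol × 39.998 g/mol = 167.01 g.
Converting to mg: 167.01 g = 167000 mg.

167000 mg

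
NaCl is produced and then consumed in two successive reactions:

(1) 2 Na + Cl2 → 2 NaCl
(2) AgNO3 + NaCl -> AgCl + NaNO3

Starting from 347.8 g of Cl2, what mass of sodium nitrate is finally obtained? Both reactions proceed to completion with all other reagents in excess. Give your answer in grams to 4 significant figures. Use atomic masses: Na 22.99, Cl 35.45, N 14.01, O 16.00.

833.9 g

M(Cl2) = 2(35.45) = 70.90 g/mol.
M(NaNO3) = 22.99 + 14.01 + 3(16.00) = 85.00 g/mol.
n(Cl2) = 347.80 / 70.90 = 4.9055 mol.
Step 1 gives a 1:2 ratio of Cl2 to NaCl, so n(NaCl) = 9.8110 mol.
In step 2 the NaCl:NaNO3 ratio is 1:1, so n(NaNO3) = 9.8110 mol.
Mass of NaNO3 = 9.8110 × 85.00 = 833.94 g.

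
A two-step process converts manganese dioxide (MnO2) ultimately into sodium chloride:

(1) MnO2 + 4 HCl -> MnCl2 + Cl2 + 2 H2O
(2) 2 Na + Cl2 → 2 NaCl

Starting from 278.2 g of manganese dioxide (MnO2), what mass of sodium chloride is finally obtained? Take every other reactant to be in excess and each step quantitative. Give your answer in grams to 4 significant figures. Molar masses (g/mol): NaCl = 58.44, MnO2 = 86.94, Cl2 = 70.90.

374.0 g

n(MnO2) = 278.20 / 86.94 = 3.1999 mol.
Step 1 gives a 1:1 ratio of MnO2 to Cl2, so n(Cl2) = 3.1999 mol.
In step 2 the Cl2:NaCl ratio is 1:2, so n(NaCl) = 6.3998 mol.
Mass of NaCl = 6.3998 × 58.44 = 374.01 g.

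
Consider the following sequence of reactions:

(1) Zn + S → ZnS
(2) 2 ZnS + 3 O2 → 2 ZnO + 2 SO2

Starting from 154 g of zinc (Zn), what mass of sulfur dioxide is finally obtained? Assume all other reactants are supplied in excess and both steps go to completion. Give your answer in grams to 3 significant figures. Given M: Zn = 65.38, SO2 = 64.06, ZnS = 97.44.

n(Zn) = 154.0 / 65.38 = 2.355 mol.
Step 1 gives a 1:1 ratio of Zn to ZnS, so n(ZnS) = 2.355 mol.
In step 2 the ZnS:SO2 ratio is 2:2, so n(SO2) = 2.355 mol.
Mass of SO2 = 2.355 × 64.06 = 150.9 g.

151 g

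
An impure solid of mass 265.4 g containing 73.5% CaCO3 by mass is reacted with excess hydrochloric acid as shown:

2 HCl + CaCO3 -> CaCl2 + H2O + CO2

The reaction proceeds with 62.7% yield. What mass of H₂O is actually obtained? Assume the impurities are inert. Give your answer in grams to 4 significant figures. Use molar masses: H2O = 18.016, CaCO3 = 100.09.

Pure CaCO3 available = 265.4 g × 0.735 = 195.07 g.
n(CaCO3) = 195.07 g / 100.09 g/mol = 1.9489 mol.
From the equation the CaCO3:H2O mole ratio is 1:1, so n(H2O) = 1.9489 × 1/1 = 1.9489 mol.
Mass of H2O = 1.9489 mol × 18.016 g/mol = 35.112 g.
Actual mass collected = 35.112 g × 0.627 = 22.015 g.

22.02 g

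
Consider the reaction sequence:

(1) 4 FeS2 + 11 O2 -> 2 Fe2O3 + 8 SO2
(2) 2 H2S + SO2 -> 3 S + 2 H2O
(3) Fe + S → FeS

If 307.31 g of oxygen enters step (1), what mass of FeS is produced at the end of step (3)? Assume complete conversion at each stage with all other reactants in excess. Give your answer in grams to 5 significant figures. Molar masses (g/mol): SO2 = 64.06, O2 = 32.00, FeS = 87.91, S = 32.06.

n(O2) = 307.31 / 32.00 = 9.60344 mol.
Reaction (1): O2→SO2 ratio 11:8 ⇒ n(SO2) = 6.98432 mol.
Reaction (2): SO2→S ratio 1:3 ⇒ n(S) = 20.9530 mol.
Reaction (3): S→FeS ratio 1:1 ⇒ n(FeS) = 20.9530 mol.
Mass of FeS = 20.9530 × 87.91 = 1841.97 g.

1842.0 g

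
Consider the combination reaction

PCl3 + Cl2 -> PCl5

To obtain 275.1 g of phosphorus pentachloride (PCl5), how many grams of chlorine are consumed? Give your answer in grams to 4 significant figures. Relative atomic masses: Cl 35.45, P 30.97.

M(PCl5) = 30.97 + 5(35.45) = 208.22 g/mol.
M(Cl2) = 2(35.45) = 70.90 g/mol.
n(PCl5) = 275.10 g / 208.22 g/mol = 1.3212 mol.
From the equation the PCl5:Cl2 mole ratio is 1:1, so n(Cl2) = 1.3212 × 1/1 = 1.3212 mol.
Mass of Cl2 = 1.3212 mol × 70.90 g/mol = 93.673 g.

93.67 g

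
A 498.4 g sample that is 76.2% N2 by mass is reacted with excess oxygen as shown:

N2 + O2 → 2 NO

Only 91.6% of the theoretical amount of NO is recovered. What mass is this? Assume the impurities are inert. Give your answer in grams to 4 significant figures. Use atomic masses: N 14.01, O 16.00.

745.2 g

Pure N2 available = 498.4 g × 0.762 = 379.78 g.
M(N2) = 2(14.01) = 28.02 g/mol.
M(NO) = 14.01 + 16.00 = 30.01 g/mol.
n(N2) = 379.78 g / 28.02 g/mol = 13.554 mol.
From the equation the N2:NO mole ratio is 1:2, so n(NO) = 13.554 × 2/1 = 27.108 mol.
Mass of NO = 27.108 mol × 30.01 g/mol = 813.51 g.
Actual mass collected = 813.51 g × 0.916 = 745.17 g.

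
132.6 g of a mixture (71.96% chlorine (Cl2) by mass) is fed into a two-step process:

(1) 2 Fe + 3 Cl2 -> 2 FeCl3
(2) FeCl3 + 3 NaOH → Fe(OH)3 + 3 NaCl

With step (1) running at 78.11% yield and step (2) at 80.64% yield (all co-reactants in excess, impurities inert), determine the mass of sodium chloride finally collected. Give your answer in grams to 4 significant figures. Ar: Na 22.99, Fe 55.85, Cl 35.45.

99.08 g

Pure Cl2 = 132.6 × 0.7196 = 95.419 g.
M(Cl2) = 2(35.45) = 70.90 g/mol.
M(NaCl) = 22.99 + 35.45 = 58.44 g/mol.
n(Cl2) = 95.419 / 70.90 = 1.3458 mol.
Step 1 (Cl2:FeCl3 = 3:2): theoretical n(FeCl3) = 0.89722 mol; at 78.11% yield, n(FeCl3) = 0.70082 mol.
Step 2 (FeCl3:NaCl = 1:3): theoretical n(NaCl) = 2.1024 mol, so theoretical mass = 2.1024 × 58.44 = 122.87 g.
At 80.64% yield, actual mass of NaCl = 122.87 × 0.8064 = 99.080 g.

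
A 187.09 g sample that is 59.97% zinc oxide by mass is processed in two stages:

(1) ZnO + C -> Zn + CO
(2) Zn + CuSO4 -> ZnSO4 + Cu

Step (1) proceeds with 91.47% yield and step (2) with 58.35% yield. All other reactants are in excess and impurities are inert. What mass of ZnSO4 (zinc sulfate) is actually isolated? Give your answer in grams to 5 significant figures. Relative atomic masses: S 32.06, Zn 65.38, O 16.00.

118.79 g

Pure ZnO = 187.09 × 0.5997 = 112.198 g.
M(ZnO) = 65.38 + 16.00 = 81.38 g/mol.
M(ZnSO4) = 65.38 + 32.06 + 4(16.00) = 161.44 g/mol.
n(ZnO) = 112.198 / 81.38 = 1.37869 mol.
Step 1 (ZnO:Zn = 1:1): theoretical n(Zn) = 1.37869 mol; at 91.47% yield, n(Zn) = 1.26109 mol.
Step 2 (Zn:ZnSO4 = 1:1): theoretical n(ZnSO4) = 1.26109 mol, so theoretical mass = 1.26109 × 161.44 = 203.590 g.
At 58.35% yield, actual mass of ZnSO4 = 203.590 × 0.5835 = 118.795 g.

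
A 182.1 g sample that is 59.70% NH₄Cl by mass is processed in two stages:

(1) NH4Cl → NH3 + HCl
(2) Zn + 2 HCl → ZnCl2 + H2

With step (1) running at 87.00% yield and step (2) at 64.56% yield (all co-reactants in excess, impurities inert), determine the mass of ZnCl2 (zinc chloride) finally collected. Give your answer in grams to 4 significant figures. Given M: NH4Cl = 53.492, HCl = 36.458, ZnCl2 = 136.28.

Pure NH4Cl = 182.1 × 0.5970 = 108.71 g.
n(NH4Cl) = 108.71 / 53.492 = 2.0323 mol.
Step 1 (NH4Cl:HCl = 1:1): theoretical n(HCl) = 2.0323 mol; at 87.00% yield, n(HCl) = 1.7681 mol.
Step 2 (HCl:ZnCl2 = 2:1): theoretical n(ZnCl2) = 0.88407 mol, so theoretical mass = 0.88407 × 136.28 = 120.48 g.
At 64.56% yield, actual mass of ZnCl2 = 120.48 × 0.6456 = 77.782 g.

77.78 g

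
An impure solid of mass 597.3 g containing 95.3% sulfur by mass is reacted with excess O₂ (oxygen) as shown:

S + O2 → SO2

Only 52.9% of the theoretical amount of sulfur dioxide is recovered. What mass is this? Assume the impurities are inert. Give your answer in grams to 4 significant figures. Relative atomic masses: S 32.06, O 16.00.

Pure S available = 597.3 g × 0.953 = 569.23 g.
M(S) = 32.06 g/mol.
M(SO2) = 32.06 + 2(16.00) = 64.06 g/mol.
n(S) = 569.23 g / 32.06 g/mol = 17.755 mol.
From the equation the S:SO2 mole ratio is 1:1, so n(SO2) = 17.755 × 1/1 = 17.755 mol.
Mass of SO2 = 17.755 mol × 64.06 g/mol = 1137.4 g.
Actual mass collected = 1137.4 g × 0.529 = 601.68 g.

601.7 g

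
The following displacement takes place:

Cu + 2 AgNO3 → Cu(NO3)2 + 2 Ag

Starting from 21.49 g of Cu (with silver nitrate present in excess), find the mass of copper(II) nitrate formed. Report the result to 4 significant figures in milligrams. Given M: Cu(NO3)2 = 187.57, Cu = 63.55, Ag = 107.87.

63430 mg

n(Cu) = 21.490 g / 63.55 g/mol = 0.33816 mol.
From the equation the Cu:Cu(NO3)2 mole ratio is 1:1, so n(Cu(NO3)2) = 0.33816 × 1/1 = 0.33816 mol.
Mass of Cu(NO3)2 = 0.33816 mol × 187.57 g/mol = 63.428 g.
Converting to mg: 63.428 g = 63430 mg.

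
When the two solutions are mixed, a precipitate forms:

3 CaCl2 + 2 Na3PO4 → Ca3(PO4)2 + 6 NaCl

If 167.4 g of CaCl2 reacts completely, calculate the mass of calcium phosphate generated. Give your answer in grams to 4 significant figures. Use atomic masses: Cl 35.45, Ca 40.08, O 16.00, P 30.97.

156.0 g

M(CaCl2) = 40.08 + 2(35.45) = 110.98 g/mol.
M(Ca3(PO4)2) = 3(40.08) + 2(30.97) + 8(16.00) = 310.18 g/mol.
n(CaCl2) = 167.40 g / 110.98 g/mol = 1.5084 mol.
From the equation the CaCl2:Ca3(PO4)2 mole ratio is 3:1, so n(Ca3(PO4)2) = 1.5084 × 1/3 = 0.50279 mol.
Mass of Ca3(PO4)2 = 0.50279 mol × 310.18 g/mol = 155.96 g.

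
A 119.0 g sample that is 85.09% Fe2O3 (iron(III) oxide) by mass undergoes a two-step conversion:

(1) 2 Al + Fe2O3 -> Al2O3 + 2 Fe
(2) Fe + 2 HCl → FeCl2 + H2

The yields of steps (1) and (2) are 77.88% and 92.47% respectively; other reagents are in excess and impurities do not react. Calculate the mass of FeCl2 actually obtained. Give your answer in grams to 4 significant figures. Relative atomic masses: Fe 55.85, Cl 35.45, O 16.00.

115.8 g

Pure Fe2O3 = 119.0 × 0.8509 = 101.26 g.
M(Fe2O3) = 2(55.85) + 3(16.00) = 159.70 g/mol.
M(FeCl2) = 55.85 + 2(35.45) = 126.75 g/mol.
n(Fe2O3) = 101.26 / 159.70 = 0.63405 mol.
Step 1 (Fe2O3:Fe = 1:2): theoretical n(Fe) = 1.2681 mol; at 77.88% yield, n(Fe) = 0.98759 mol.
Step 2 (Fe:FeCl2 = 1:1): theoretical n(FeCl2) = 0.98759 mol, so theoretical mass = 0.98759 × 126.75 = 125.18 g.
At 92.47% yield, actual mass of FeCl2 = 125.18 × 0.9247 = 115.75 g.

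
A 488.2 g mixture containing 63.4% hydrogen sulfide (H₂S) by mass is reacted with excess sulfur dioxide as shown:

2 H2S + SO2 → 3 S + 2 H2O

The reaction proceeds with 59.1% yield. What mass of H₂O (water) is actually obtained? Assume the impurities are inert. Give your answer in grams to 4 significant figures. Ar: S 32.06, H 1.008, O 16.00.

Pure H2S available = 488.2 g × 0.634 = 309.52 g.
M(H2S) = 2(1.008) + 32.06 = 34.076 g/mol.
M(H2O) = 2(1.008) + 16.00 = 18.016 g/mol.
n(H2S) = 309.52 g / 34.076 g/mol = 9.0832 mol.
From the equation the H2S:H2O mole ratio is 2:2, so n(H2O) = 9.0832 × 2/2 = 9.0832 mol.
Mass of H2O = 9.0832 mol × 18.016 g/mol = 163.64 g.
Actual mass collected = 163.64 g × 0.591 = 96.713 g.

96.71 g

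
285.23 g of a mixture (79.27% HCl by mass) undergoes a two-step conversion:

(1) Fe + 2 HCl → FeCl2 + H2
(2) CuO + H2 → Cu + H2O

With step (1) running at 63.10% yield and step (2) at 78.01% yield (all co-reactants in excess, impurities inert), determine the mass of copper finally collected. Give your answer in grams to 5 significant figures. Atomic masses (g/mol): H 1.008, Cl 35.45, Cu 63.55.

97.001 g

Pure HCl = 285.23 × 0.7927 = 226.102 g.
M(HCl) = 1.008 + 35.45 = 36.458 g/mol.
M(Cu) = 63.55 g/mol.
n(HCl) = 226.102 / 36.458 = 6.20171 mol.
Step 1 (HCl:H2 = 2:1): theoretical n(H2) = 3.10085 mol; at 63.10% yield, n(H2) = 1.95664 mol.
Step 2 (H2:Cu = 1:1): theoretical n(Cu) = 1.95664 mol, so theoretical mass = 1.95664 × 63.55 = 124.344 g.
At 78.01% yield, actual mass of Cu = 124.344 × 0.7801 = 97.0010 g.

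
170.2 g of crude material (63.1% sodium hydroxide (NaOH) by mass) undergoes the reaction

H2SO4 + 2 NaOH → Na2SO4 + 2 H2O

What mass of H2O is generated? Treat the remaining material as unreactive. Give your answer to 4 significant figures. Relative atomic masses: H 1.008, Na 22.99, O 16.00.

48.37 g

Mass of pure NaOH = 170.2 g × 0.631 = 107.40 g.
M(NaOH) = 22.99 + 16.00 + 1.008 = 39.998 g/mol.
M(H2O) = 2(1.008) + 16.00 = 18.016 g/mol.
n(NaOH) = 107.40 g / 39.998 g/mol = 2.6850 mol.
From the equation the NaOH:H2O mole ratio is 2:2, so n(H2O) = 2.6850 × 2/2 = 2.6850 mol.
Mass of H2O = 2.6850 mol × 18.016 g/mol = 48.374 g.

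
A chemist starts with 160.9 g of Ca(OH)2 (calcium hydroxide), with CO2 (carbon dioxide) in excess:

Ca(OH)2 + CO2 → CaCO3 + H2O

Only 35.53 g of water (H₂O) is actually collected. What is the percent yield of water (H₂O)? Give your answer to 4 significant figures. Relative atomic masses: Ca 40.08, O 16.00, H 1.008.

M(Ca(OH)2) = 40.08 + 2(16.00) + 2(1.008) = 74.096 g/mol.
M(H2O) = 2(1.008) + 16.00 = 18.016 g/mol.
n(Ca(OH)2) = 160.90 g / 74.096 g/mol = 2.1715 mol.
From the equation the Ca(OH)2:H2O mole ratio is 1:1, so n(H2O) = 2.1715 × 1/1 = 2.1715 mol.
Mass of H2O = 2.1715 mol × 18.016 g/mol = 39.122 g.
This is the theoretical yield. Percent yield = 35.53 g / 39.122 g × 100% = 90.819%.

90.82 %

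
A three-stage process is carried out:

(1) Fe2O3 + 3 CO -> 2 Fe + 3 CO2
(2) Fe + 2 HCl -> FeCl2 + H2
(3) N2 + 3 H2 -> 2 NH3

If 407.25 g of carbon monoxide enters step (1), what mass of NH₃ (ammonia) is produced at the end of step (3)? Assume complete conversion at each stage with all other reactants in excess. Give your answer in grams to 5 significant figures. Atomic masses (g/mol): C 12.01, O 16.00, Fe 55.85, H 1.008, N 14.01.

110.07 g

M(CO) = 12.01 + 16.00 = 28.01 g/mol.
M(NH3) = 14.01 + 3(1.008) = 17.034 g/mol.
n(CO) = 407.25 / 28.01 = 14.5395 mol.
Reaction (1): CO→Fe ratio 3:2 ⇒ n(Fe) = 9.69297 mol.
Reaction (2): Fe→H2 ratio 1:1 ⇒ n(H2) = 9.69297 mol.
Reaction (3): H2→NH3 ratio 3:2 ⇒ n(NH3) = 6.46198 mol.
Mass of NH3 = 6.46198 × 17.034 = 110.073 g.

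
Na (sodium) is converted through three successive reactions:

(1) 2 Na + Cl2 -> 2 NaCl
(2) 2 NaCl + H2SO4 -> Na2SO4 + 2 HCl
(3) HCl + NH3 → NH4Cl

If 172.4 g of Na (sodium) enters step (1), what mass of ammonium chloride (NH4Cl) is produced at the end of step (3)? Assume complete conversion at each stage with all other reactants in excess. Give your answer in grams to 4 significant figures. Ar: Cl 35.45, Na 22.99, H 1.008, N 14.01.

M(Na) = 22.99 g/mol.
M(NH4Cl) = 14.01 + 4(1.008) + 35.45 = 53.492 g/mol.
n(Na) = 172.4 / 22.99 = 7.4989 mol.
Reaction (1): Na→NaCl ratio 2:2 ⇒ n(NaCl) = 7.4989 mol.
Reaction (2): NaCl→HCl ratio 2:2 ⇒ n(HCl) = 7.4989 mol.
Reaction (3): HCl→NH4Cl ratio 1:1 ⇒ n(NH4Cl) = 7.4989 mol.
Mass of NH4Cl = 7.4989 × 53.492 = 401.13 g.

401.1 g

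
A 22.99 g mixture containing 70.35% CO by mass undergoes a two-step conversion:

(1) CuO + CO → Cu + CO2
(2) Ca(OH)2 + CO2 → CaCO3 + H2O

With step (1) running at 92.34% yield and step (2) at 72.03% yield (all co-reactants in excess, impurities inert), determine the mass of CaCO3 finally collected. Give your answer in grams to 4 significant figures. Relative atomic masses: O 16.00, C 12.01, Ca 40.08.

38.44 g

Pure CO = 22.99 × 0.7035 = 16.173 g.
M(CO) = 12.01 + 16.00 = 28.01 g/mol.
M(CaCO3) = 40.08 + 12.01 + 3(16.00) = 100.09 g/mol.
n(CO) = 16.173 / 28.01 = 0.57742 mol.
Step 1 (CO:CO2 = 1:1): theoretical n(CO2) = 0.57742 mol; at 92.34% yield, n(CO2) = 0.53319 mol.
Step 2 (CO2:CaCO3 = 1:1): theoretical n(CaCO3) = 0.53319 mol, so theoretical mass = 0.53319 × 100.09 = 53.367 g.
At 72.03% yield, actual mass of CaCO3 = 53.367 × 0.7203 = 38.440 g.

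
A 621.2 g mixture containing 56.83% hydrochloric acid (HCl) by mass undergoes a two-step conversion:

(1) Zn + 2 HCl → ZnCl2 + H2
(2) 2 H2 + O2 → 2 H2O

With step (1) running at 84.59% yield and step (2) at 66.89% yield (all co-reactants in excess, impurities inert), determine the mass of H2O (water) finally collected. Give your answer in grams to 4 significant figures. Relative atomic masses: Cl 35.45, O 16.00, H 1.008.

Pure HCl = 621.2 × 0.5683 = 353.03 g.
M(HCl) = 1.008 + 35.45 = 36.458 g/mol.
M(H2O) = 2(1.008) + 16.00 = 18.016 g/mol.
n(HCl) = 353.03 / 36.458 = 9.6831 mol.
Step 1 (HCl:H2 = 2:1): theoretical n(H2) = 4.8416 mol; at 84.59% yield, n(H2) = 4.0955 mol.
Step 2 (H2:H2O = 2:2): theoretical n(H2O) = 4.0955 mol, so theoretical mass = 4.0955 × 18.016 = 73.784 g.
At 66.89% yield, actual mass of H2O = 73.784 × 0.6689 = 49.354 g.

49.35 g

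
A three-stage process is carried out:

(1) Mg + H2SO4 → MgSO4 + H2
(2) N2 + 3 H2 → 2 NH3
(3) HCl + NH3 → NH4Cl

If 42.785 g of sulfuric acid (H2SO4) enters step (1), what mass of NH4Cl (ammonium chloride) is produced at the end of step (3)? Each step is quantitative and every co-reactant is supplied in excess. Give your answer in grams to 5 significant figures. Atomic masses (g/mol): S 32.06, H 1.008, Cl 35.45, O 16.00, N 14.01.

M(H2SO4) = 2(1.008) + 32.06 + 4(16.00) = 98.076 g/mol.
M(NH4Cl) = 14.01 + 4(1.008) + 35.45 = 53.492 g/mol.
n(H2SO4) = 42.785 / 98.076 = 0.436243 mol.
Reaction (1): H2SO4→H2 ratio 1:1 ⇒ n(H2) = 0.436243 mol.
Reaction (2): H2→NH3 ratio 3:2 ⇒ n(NH3) = 0.290829 mol.
Reaction (3): NH3→NH4Cl ratio 1:1 ⇒ n(NH4Cl) = 0.290829 mol.
Mass of NH4Cl = 0.290829 × 53.492 = 15.5570 g.

15.557 g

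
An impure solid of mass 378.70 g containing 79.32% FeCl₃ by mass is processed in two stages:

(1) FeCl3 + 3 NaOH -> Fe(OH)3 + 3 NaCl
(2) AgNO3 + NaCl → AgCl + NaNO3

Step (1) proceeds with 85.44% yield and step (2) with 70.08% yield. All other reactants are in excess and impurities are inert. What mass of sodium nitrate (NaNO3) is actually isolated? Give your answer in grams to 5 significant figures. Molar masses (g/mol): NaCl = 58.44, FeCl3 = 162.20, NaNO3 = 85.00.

Pure FeCl3 = 378.70 × 0.7932 = 300.385 g.
n(FeCl3) = 300.385 / 162.20 = 1.85194 mol.
Step 1 (FeCl3:NaCl = 1:3): theoretical n(NaCl) = 5.55582 mol; at 85.44% yield, n(NaCl) = 4.74690 mol.
Step 2 (NaCl:NaNO3 = 1:1): theoretical n(NaNO3) = 4.74690 mol, so theoretical mass = 4.74690 × 85.00 = 403.486 g.
At 70.08% yield, actual mass of NaNO3 = 403.486 × 0.7008 = 282.763 g.

282.76 g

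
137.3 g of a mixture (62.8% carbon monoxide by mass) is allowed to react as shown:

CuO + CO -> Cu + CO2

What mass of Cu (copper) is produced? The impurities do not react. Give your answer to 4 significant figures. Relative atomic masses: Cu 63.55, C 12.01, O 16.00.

195.6 g

Mass of pure CO = 137.3 g × 0.628 = 86.224 g.
M(CO) = 12.01 + 16.00 = 28.01 g/mol.
M(Cu) = 63.55 g/mol.
n(CO) = 86.224 g / 28.01 g/mol = 3.0783 mol.
From the equation the CO:Cu mole ratio is 1:1, so n(Cu) = 3.0783 × 1/1 = 3.0783 mol.
Mass of Cu = 3.0783 mol × 63.55 g/mol = 195.63 g.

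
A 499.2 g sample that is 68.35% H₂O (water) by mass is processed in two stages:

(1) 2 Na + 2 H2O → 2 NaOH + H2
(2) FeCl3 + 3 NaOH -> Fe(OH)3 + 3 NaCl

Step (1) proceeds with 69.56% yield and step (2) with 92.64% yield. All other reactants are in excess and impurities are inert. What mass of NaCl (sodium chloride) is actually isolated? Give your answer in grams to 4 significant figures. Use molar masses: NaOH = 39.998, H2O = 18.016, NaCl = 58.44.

Pure H2O = 499.2 × 0.6835 = 341.20 g.
n(H2O) = 341.20 / 18.016 = 18.939 mol.
Step 1 (H2O:NaOH = 2:2): theoretical n(NaOH) = 18.939 mol; at 69.56% yield, n(NaOH) = 13.174 mol.
Step 2 (NaOH:NaCl = 3:3): theoretical n(NaCl) = 13.174 mol, so theoretical mass = 13.174 × 58.44 = 769.88 g.
At 92.64% yield, actual mass of NaCl = 769.88 × 0.9264 = 713.22 g.

713.2 g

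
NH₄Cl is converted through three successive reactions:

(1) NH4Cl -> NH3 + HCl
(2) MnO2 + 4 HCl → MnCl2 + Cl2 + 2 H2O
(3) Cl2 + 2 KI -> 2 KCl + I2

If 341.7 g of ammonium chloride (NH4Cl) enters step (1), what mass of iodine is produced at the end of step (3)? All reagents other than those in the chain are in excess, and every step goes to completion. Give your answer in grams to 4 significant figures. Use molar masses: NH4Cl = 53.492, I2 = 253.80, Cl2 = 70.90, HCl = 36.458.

n(NH4Cl) = 341.7 / 53.492 = 6.3879 mol.
Reaction (1): NH4Cl→HCl ratio 1:1 ⇒ n(HCl) = 6.3879 mol.
Reaction (2): HCl→Cl2 ratio 4:1 ⇒ n(Cl2) = 1.5970 mol.
Reaction (3): Cl2→I2 ratio 1:1 ⇒ n(I2) = 1.5970 mol.
Mass of I2 = 1.5970 × 253.80 = 405.31 g.

405.3 g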